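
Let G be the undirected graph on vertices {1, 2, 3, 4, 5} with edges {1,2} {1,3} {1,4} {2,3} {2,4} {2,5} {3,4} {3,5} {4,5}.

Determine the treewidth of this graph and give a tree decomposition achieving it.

Every bag has size at most 4, so the width is 4 − 1 = 3 and tw(G) ≤ 3. Conversely, {1, 2, 3, 4} is a clique of size 4, and the vertices of any clique must share a bag in every tree decomposition; so some bag has ≥ 4 vertices and tw(G) ≥ 3. Therefore the treewidth is 3.

Treewidth 3.
One such decomposition:
Bags: B1 = {1, 2, 3, 4}  B2 = {2, 3, 4, 5}
Tree: B1–B2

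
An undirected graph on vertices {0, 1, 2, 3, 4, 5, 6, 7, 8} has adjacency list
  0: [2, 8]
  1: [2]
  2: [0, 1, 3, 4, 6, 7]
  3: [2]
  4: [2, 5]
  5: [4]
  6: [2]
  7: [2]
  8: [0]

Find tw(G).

1

A width-1 tree decomposition is:
Bags: B1 = {4, 5}  B2 = {2, 4}  B3 = {0, 2}  B4 = {2, 3}  B5 = {2, 6}  B6 = {0, 8}  B7 = {1, 2}  B8 = {2, 7}
Tree: B1–B2, B2–B3, B3–B4, B3–B5, B3–B6, B5–B7, B7–B8
The largest bag has 2 vertices, giving width 1; this decomposition certifies tw(G) ≤ 1. Since G has at least one edge (e.g. 5–4), it is not an edgeless graph, so tw(G) ≥ 1. Combining the bounds, tw(G) = 1.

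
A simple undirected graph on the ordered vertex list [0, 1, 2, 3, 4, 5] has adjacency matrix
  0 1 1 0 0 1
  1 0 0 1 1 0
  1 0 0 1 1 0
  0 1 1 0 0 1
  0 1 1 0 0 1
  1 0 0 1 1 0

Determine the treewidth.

A width-3 tree decomposition is:
Bags: B1 = {0, 1, 2, 5}  B2 = {1, 2, 4, 5}  B3 = {1, 2, 3, 5}
Tree: B1–B2, B2–B3
The largest bag has 4 vertices, giving width 3; this decomposition certifies tw(G) ≤ 3. For the lower bound: the 4 vertex sets {0,1}, {4,5}, {2}, {3} are disjoint, each induces a connected subgraph, and every pair is joined by at least one edge of G. Contracting each set to a single vertex therefore yields K_{4} as a minor, and since treewidth is minor-monotone, tw(G) ≥ tw(K_{4}) = 3. Hence tw(G) = 3 exactly.

3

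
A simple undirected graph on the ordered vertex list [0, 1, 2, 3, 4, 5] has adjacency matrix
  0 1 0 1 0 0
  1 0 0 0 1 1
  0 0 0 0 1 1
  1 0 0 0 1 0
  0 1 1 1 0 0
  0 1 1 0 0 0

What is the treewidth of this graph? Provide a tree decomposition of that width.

Treewidth 2.
One such decomposition:
Bags: B1 = {1, 2, 5}  B2 = {1, 2, 4}  B3 = {0, 1, 4}  B4 = {0, 3, 4}
Tree: B1–B2, B2–B3, B3–B4

The largest bag has 3 vertices, giving width 2; this decomposition certifies tw(G) ≤ 2. For the lower bound, G contains the cycle 5–2–4–1–5, so G is not a forest; only forests have treewidth ≤ 1, hence tw(G) ≥ 2. Hence tw(G) = 2 exactly.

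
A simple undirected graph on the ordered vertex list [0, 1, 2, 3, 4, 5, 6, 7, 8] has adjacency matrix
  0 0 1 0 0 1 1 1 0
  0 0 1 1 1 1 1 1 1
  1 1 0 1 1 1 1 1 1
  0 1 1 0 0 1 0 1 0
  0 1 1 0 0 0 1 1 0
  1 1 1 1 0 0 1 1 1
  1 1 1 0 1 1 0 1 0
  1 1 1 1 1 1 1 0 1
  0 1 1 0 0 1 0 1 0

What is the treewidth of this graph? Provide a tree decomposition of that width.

Every bag has size at most 5, so the width is 5 − 1 = 4 and tw(G) ≤ 4. On the other hand G contains the 5-clique {0, 2, 5, 6, 7}. A clique must lie in a single bag of any decomposition, so no decomposition can have width below 4. The upper and lower bounds meet at 4, so that is the treewidth.

Treewidth 4.
One such decomposition:
Bags: B1 = {0, 2, 5, 6, 7}  B2 = {1, 2, 5, 6, 7}  B3 = {1, 2, 4, 6, 7}  B4 = {1, 2, 3, 5, 7}  B5 = {1, 2, 5, 7, 8}
Tree: B1–B2, B2–B3, B2–B4, B2–B5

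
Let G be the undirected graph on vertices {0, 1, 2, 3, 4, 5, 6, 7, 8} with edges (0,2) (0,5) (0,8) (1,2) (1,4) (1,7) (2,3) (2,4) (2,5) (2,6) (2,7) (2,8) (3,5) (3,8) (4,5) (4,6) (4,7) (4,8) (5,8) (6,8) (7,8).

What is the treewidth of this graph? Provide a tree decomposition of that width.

Treewidth 3.
Bags: B1 = {2, 3, 5, 8}  B2 = {2, 4, 5, 8}  B3 = {2, 4, 7, 8}  B4 = {1, 2, 4, 7}  B5 = {0, 2, 5, 8}  B6 = {2, 4, 6, 8}
Tree: B1–B2, B2–B3, B3–B4, B1–B5, B2–B6

Each bag holds 4 vertices, so the decomposition has width 3, which upper-bounds the treewidth. On the other hand G contains the 4-clique {0, 2, 5, 8}. A clique must lie in a single bag of any decomposition, so no decomposition can have width below 3. The upper and lower bounds meet at 3, so that is the treewidth.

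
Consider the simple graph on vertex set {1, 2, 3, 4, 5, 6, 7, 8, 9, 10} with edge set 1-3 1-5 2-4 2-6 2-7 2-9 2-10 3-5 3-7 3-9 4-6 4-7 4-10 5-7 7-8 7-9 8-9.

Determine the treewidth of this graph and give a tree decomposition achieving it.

The largest bag has 3 vertices, giving width 2; this decomposition certifies tw(G) ≤ 2. Conversely, {1, 3, 5} is a clique of size 3, and the vertices of any clique must share a bag in every tree decomposition; so some bag has ≥ 3 vertices and tw(G) ≥ 2. The upper and lower bounds meet at 2, so that is the treewidth.

Treewidth 2.
Bags: B1 = {3, 7, 9}  B2 = {3, 5, 7}  B3 = {1, 3, 5}  B4 = {2, 7, 9}  B5 = {7, 8, 9}  B6 = {2, 4, 7}  B7 = {2, 4, 10}  B8 = {2, 4, 6}
Tree: B1–B2, B2–B3, B1–B4, B4–B5, B4–B6, B6–B7, B6–B8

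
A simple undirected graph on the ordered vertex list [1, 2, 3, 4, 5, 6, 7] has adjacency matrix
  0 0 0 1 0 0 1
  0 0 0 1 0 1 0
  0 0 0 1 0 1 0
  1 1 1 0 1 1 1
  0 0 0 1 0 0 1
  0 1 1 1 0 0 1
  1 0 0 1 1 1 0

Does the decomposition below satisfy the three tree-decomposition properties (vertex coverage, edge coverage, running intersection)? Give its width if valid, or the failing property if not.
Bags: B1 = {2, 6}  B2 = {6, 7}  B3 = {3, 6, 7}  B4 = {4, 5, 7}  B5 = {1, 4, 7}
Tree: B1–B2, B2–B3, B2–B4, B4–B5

No — edge (4,6) lies in no bag.

A tree decomposition must satisfy three properties: every vertex lies in some bag; for every edge, both endpoints lie together in some bag; and for every vertex, the bags containing it form a connected subtree. Here edge (4,6) lies in no bag, so the decomposition is invalid.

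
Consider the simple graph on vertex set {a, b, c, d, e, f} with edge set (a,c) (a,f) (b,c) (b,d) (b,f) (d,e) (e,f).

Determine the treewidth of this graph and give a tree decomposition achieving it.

The largest bag has 3 vertices, giving width 2; this decomposition certifies tw(G) ≤ 2. Since d–e–f–b–d is a cycle in G, G is not acyclic. Forests are exactly the graphs of treewidth ≤ 1, so tw(G) ≥ 2. Combining the bounds, tw(G) = 2.

Treewidth 2.
One optimal decomposition is:
Bags: B1 = {b, d, e}  B2 = {b, e, f}  B3 = {b, c, f}  B4 = {a, c, f}
Tree: B1–B2, B2–B3, B3–B4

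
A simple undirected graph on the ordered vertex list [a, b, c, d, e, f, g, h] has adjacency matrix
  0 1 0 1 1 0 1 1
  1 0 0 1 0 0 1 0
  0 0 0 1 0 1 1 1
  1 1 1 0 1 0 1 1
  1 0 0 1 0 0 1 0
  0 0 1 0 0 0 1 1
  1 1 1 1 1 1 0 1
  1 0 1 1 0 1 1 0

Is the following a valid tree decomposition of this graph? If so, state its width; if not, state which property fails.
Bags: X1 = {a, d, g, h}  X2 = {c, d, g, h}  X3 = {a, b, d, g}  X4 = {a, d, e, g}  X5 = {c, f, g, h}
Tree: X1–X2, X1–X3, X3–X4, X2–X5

Every vertex of G appears in some bag (union = {a, b, c, d, e, f, g, h}); every edge is covered by a bag; and for each vertex v the set of bags containing v is connected in the bag tree. The decomposition is therefore valid. The largest bag has 4 vertices, so the width is 3.

Yes; width 3.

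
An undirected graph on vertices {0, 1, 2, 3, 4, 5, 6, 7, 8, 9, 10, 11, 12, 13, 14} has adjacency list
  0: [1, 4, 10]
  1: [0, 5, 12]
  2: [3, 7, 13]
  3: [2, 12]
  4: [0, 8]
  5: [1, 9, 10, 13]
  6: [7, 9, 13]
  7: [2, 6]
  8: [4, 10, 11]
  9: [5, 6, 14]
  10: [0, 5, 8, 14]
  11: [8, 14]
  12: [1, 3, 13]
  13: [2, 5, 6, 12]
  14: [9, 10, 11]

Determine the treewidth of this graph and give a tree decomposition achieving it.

The largest bag has 4 vertices, giving width 3; this decomposition certifies tw(G) ≤ 3. For the lower bound: the 4 vertex sets {2,3,7}, {6}, {13}, {1,5,9,12} are disjoint, each induces a connected subgraph, and every pair is joined by at least one edge of G. Contracting each set to a single vertex therefore yields K_{4} as a minor, and since treewidth is minor-monotone, tw(G) ≥ tw(K_{4}) = 3. Hence tw(G) = 3 exactly.

Treewidth 3.
One such decomposition:
Bags: B1 = {2, 3, 6, 7}  B2 = {2, 3, 6, 13}  B3 = {3, 6, 12, 13}  B4 = {6, 9, 12, 13}  B5 = {5, 9, 12, 13}  B6 = {1, 5, 9, 12}  B7 = {1, 5, 9, 14}  B8 = {1, 5, 10, 14}  B9 = {0, 1, 10, 14}  B10 = {0, 10, 11, 14}  B11 = {0, 8, 10, 11}  B12 = {0, 4, 8, 11}
Tree: B1–B2, B2–B3, B3–B4, B4–B5, B5–B6, B6–B7, B7–B8, B8–B9, B9–B10, B10–B11, B11–B12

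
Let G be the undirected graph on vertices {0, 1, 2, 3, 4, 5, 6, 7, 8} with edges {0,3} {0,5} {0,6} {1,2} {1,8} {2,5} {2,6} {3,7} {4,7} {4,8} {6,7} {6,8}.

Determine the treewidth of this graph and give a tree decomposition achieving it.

Treewidth 3.
One such decomposition:
Bags: B1 = {1, 4, 7, 8}  B2 = {1, 6, 7, 8}  B3 = {1, 2, 6, 7}  B4 = {2, 3, 6, 7}  B5 = {0, 2, 3, 6}  B6 = {0, 2, 3, 5}
Tree: B1–B2, B2–B3, B3–B4, B4–B5, B5–B6

The largest bag has 4 vertices, giving width 3; this decomposition certifies tw(G) ≤ 3. For the lower bound: the 4 vertex sets {1,4,8}, {7}, {6}, {0,2,3,5} are disjoint, each induces a connected subgraph, and every pair is joined by at least one edge of G. Contracting each set to a single vertex therefore yields K_{4} as a minor, and since treewidth is minor-monotone, tw(G) ≥ tw(K_{4}) = 3. The upper and lower bounds meet at 3, so that is the treewidth.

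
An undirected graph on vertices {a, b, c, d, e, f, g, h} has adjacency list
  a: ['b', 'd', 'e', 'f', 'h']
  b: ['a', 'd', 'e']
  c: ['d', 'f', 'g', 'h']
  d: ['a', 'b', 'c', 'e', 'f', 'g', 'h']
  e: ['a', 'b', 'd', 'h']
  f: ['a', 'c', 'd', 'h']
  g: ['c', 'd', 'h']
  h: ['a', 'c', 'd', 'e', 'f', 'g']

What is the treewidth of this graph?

A width-3 tree decomposition is:
Bags: B1 = {a, d, f, h}  B2 = {c, d, f, h}  B3 = {a, d, e, h}  B4 = {a, b, d, e}  B5 = {c, d, g, h}
Tree: B1–B2, B1–B3, B3–B4, B2–B5
The largest bag has 4 vertices, giving width 3; this decomposition certifies tw(G) ≤ 3. For the lower bound, the 4 vertices {c, d, g, h} are pairwise adjacent, and any tree decomposition puts a clique entirely inside one bag — forcing width ≥ 3. Hence tw(G) = 3 exactly.

3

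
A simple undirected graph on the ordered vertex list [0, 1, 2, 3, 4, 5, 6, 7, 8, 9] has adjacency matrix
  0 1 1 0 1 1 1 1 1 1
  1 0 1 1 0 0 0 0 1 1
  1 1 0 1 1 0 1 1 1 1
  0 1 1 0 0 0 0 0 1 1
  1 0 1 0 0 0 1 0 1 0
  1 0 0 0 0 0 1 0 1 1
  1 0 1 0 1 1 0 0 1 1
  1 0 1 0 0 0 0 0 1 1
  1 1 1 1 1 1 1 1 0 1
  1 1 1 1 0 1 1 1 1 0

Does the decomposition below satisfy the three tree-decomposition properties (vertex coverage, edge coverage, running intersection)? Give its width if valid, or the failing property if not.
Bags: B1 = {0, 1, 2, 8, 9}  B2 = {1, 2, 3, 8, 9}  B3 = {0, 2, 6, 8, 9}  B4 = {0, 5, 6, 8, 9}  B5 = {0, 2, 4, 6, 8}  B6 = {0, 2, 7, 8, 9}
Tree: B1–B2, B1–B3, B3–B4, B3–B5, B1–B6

Every vertex of G appears in some bag (union = {0, 1, 2, 3, 4, 5, 6, 7, 8, 9}); every edge is covered by a bag; and for each vertex v the set of bags containing v is connected in the bag tree. The decomposition is therefore valid. The largest bag has 5 vertices, so the width is 4.

Yes; width 4.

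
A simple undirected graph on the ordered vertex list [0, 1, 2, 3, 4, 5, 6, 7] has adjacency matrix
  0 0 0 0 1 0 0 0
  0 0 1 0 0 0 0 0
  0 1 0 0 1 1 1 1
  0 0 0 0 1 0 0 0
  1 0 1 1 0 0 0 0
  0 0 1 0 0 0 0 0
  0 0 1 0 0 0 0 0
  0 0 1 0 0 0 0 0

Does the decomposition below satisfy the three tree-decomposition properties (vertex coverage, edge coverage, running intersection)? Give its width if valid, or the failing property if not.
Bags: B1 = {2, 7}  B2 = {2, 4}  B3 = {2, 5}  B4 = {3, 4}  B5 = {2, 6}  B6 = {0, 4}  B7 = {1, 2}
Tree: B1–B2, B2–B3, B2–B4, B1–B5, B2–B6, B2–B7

Every vertex of G appears in some bag (union = {0, 1, 2, 3, 4, 5, 6, 7}); every edge is covered by a bag; and for each vertex v the set of bags containing v is connected in the bag tree. The decomposition is therefore valid. The largest bag has 2 vertices, so the width is 1.

Yes; width 1.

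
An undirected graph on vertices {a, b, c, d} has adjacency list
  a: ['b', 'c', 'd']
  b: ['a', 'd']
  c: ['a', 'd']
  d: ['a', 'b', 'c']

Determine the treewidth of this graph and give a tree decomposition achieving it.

Treewidth 2.
One optimal decomposition is:
Bags: B1 = {a, b, d}  B2 = {a, c, d}
Tree: B1–B2

Each bag holds 3 vertices, so the decomposition has width 2, which upper-bounds the treewidth. On the other hand G contains the 3-clique {a, c, d}. A clique must lie in a single bag of any decomposition, so no decomposition can have width below 2. Hence tw(G) = 2 exactly.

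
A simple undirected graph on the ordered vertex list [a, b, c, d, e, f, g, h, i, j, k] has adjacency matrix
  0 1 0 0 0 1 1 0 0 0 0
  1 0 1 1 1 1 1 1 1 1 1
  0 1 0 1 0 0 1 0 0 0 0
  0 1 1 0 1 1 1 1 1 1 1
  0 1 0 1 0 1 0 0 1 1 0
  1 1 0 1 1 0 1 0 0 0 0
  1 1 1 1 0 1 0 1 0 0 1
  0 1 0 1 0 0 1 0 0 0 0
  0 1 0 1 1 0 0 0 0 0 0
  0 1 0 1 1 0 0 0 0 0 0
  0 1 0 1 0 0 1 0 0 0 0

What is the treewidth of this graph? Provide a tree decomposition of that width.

Every bag has size at most 4, so the width is 4 − 1 = 3 and tw(G) ≤ 3. Conversely, {b, d, g, h} is a clique of size 4, and the vertices of any clique must share a bag in every tree decomposition; so some bag has ≥ 4 vertices and tw(G) ≥ 3. Hence tw(G) = 3 exactly.

Treewidth 3.
Bags: B1 = {b, d, f, g}  B2 = {b, d, e, f}  B3 = {a, b, f, g}  B4 = {b, d, e, j}  B5 = {b, c, d, g}  B6 = {b, d, e, i}  B7 = {b, d, g, h}  B8 = {b, d, g, k}
Tree: B1–B2, B1–B3, B2–B4, B1–B5, B4–B6, B1–B7, B7–B8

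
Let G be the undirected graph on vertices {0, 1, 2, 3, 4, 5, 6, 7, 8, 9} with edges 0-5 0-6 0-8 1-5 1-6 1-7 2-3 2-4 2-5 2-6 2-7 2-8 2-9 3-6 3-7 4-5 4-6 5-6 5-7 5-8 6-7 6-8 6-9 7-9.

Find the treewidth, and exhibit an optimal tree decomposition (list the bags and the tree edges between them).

The largest bag has 4 vertices, giving width 3; this decomposition certifies tw(G) ≤ 3. On the other hand G contains the 4-clique {0, 5, 6, 8}. A clique must lie in a single bag of any decomposition, so no decomposition can have width below 3. The upper and lower bounds meet at 3, so that is the treewidth.

Treewidth 3.
One optimal decomposition is:
Bags: B1 = {2, 4, 5, 6}  B2 = {2, 5, 6, 8}  B3 = {2, 5, 6, 7}  B4 = {2, 6, 7, 9}  B5 = {2, 3, 6, 7}  B6 = {1, 5, 6, 7}  B7 = {0, 5, 6, 8}
Tree: B1–B2, B1–B3, B3–B4, B4–B5, B3–B6, B2–B7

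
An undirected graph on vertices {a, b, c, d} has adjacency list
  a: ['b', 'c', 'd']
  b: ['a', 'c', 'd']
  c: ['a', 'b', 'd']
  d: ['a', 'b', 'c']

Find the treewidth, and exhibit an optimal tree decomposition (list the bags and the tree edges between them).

A single bag containing all 4 vertices is trivially a valid decomposition of width 3. Conversely, {a, b, c, d} is a clique of size 4, and the vertices of any clique must share a bag in every tree decomposition; so some bag has ≥ 4 vertices and tw(G) ≥ 3. Hence tw(G) = 3 exactly.

Treewidth 3.
Bags: B1 = {a, b, c, d}
Tree: (single bag)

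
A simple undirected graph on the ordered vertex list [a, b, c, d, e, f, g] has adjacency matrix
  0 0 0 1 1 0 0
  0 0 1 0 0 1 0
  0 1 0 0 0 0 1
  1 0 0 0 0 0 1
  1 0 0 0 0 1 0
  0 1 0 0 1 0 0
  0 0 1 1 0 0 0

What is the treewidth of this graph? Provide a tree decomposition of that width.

Each bag holds 3 vertices, so the decomposition has width 2, which upper-bounds the treewidth. For the lower bound, G contains the cycle e–a–d–g–c–b–f–e, so G is not a forest; only forests have treewidth ≤ 1, hence tw(G) ≥ 2. The upper and lower bounds meet at 2, so that is the treewidth.

Treewidth 2.
One such decomposition:
Bags: B1 = {a, d, e}  B2 = {d, e, g}  B3 = {c, e, g}  B4 = {b, c, e}  B5 = {b, e, f}
Tree: B1–B2, B2–B3, B3–B4, B4–B5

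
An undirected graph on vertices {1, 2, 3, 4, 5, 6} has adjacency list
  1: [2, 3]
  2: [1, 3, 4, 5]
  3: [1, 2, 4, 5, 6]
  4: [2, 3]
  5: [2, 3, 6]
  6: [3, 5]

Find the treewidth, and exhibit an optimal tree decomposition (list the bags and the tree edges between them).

Each bag holds 3 vertices, so the decomposition has width 2, which upper-bounds the treewidth. Conversely, {1, 2, 3} is a clique of size 3, and the vertices of any clique must share a bag in every tree decomposition; so some bag has ≥ 3 vertices and tw(G) ≥ 2. The upper and lower bounds meet at 2, so that is the treewidth.

Treewidth 2.
One such decomposition:
Bags: B1 = {2, 3, 5}  B2 = {1, 2, 3}  B3 = {3, 5, 6}  B4 = {2, 3, 4}
Tree: B1–B2, B1–B3, B1–B4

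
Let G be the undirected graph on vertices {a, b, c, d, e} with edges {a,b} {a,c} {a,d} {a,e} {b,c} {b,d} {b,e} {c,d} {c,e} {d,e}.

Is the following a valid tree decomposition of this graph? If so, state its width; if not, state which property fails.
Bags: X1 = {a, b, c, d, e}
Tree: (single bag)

Every vertex of G appears in some bag (union = {a, b, c, d, e}); every edge is covered by a bag; and for each vertex v the set of bags containing v is connected in the bag tree. The decomposition is therefore valid. The largest bag has 5 vertices, so the width is 4.

Yes; width 4.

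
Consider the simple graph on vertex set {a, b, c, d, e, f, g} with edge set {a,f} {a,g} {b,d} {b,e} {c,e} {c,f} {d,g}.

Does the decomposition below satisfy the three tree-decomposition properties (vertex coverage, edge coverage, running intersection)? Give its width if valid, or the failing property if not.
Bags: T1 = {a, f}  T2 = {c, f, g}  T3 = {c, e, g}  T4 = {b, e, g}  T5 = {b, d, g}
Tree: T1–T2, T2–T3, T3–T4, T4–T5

A tree decomposition must satisfy three properties: every vertex lies in some bag; for every edge, both endpoints lie together in some bag; and for every vertex, the bags containing it form a connected subtree. Here edge (g,a) lies in no bag, so the decomposition is invalid.

No — edge (g,a) lies in no bag.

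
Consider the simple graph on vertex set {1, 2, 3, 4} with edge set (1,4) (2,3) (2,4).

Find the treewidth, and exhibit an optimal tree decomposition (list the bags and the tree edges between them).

Treewidth 1.
Bags: B1 = {2, 3}  B2 = {2, 4}  B3 = {1, 4}
Tree: B1–B2, B2–B3

The largest bag has 2 vertices, giving width 1; this decomposition certifies tw(G) ≤ 1. G has an edge, so its treewidth is at least 1. Hence tw(G) = 1 exactly.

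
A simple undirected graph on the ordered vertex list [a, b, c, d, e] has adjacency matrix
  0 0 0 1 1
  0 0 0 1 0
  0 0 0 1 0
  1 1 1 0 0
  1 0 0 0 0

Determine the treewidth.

1

A width-1 tree decomposition is:
Bags: B1 = {c, d}  B2 = {a, d}  B3 = {b, d}  B4 = {a, e}
Tree: B1–B2, B2–B3, B2–B4
Each bag holds 2 vertices, so the decomposition has width 1, which upper-bounds the treewidth. Any graph with an edge has treewidth ≥ 1, and G has the edge c–d. Hence tw(G) = 1 exactly.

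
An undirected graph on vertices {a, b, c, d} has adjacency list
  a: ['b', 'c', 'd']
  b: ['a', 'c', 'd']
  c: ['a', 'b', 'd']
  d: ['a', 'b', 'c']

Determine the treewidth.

A width-3 tree decomposition is:
Bags: B1 = {a, b, c, d}
Tree: (single bag)
With just one bag of size 4, the width is 4 − 1 = 3, so tw(G) ≤ 3. Conversely, {a, b, c, d} is a clique of size 4, and the vertices of any clique must share a bag in every tree decomposition; so some bag has ≥ 4 vertices and tw(G) ≥ 3. The upper and lower bounds meet at 3, so that is the treewidth.

3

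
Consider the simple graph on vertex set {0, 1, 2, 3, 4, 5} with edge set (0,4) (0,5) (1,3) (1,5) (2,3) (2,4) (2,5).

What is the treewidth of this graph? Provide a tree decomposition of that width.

Treewidth 2.
Bags: B1 = {1, 2, 3}  B2 = {1, 2, 5}  B3 = {2, 4, 5}  B4 = {0, 4, 5}
Tree: B1–B2, B2–B3, B3–B4

Every bag has size at most 3, so the width is 3 − 1 = 2 and tw(G) ≤ 2. Since 3–1–5–2–3 is a cycle in G, G is not acyclic. Forests are exactly the graphs of treewidth ≤ 1, so tw(G) ≥ 2. Therefore the treewidth is 2.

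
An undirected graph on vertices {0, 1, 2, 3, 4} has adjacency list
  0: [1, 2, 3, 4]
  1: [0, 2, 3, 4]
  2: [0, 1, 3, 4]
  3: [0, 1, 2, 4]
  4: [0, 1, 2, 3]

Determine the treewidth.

A width-4 tree decomposition is:
Bags: B1 = {0, 1, 2, 3, 4}
Tree: (single bag)
With just one bag of size 5, the width is 5 − 1 = 4, so tw(G) ≤ 4. On the other hand G contains the 5-clique {0, 1, 2, 3, 4}. A clique must lie in a single bag of any decomposition, so no decomposition can have width below 4. The upper and lower bounds meet at 4, so that is the treewidth.

4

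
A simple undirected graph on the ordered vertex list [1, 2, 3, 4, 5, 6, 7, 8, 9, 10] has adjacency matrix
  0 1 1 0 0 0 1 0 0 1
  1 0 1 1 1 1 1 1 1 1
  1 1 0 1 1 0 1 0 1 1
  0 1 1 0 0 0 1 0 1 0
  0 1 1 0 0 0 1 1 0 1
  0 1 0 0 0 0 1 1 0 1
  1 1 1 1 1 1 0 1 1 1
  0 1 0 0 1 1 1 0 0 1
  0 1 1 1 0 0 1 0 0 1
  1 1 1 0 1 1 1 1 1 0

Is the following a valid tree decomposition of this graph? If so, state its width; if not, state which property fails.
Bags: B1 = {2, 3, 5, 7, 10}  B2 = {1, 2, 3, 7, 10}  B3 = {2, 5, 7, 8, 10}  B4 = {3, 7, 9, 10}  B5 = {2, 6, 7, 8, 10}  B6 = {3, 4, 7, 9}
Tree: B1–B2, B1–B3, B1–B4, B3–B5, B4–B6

No — edge (2,9) lies in no bag.

A tree decomposition must satisfy three properties: every vertex lies in some bag; for every edge, both endpoints lie together in some bag; and for every vertex, the bags containing it form a connected subtree. Here edge (2,9) lies in no bag, so the decomposition is invalid.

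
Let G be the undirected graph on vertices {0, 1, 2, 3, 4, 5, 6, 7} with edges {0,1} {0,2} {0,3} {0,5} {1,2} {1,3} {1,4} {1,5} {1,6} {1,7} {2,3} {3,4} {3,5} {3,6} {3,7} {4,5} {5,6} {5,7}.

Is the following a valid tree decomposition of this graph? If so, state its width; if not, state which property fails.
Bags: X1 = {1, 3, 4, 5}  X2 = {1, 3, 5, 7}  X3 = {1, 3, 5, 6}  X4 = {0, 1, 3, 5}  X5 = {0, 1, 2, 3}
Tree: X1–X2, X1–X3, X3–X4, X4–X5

Checking the three conditions: (i) the bags cover all of {0, 1, 2, 3, 4, 5, 6, 7}; (ii) for each edge, some bag contains both endpoints; (iii) the bags containing any fixed vertex form a subtree. All hold, so the decomposition is valid with width 4 − 1 = 3.

Yes; width 3.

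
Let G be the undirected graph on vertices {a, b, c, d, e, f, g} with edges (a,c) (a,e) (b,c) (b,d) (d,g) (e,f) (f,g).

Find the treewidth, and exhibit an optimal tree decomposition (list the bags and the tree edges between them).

The largest bag has 3 vertices, giving width 2; this decomposition certifies tw(G) ≤ 2. The edges a–c–b–d–g–f–e–a form a cycle, so G is not a tree and its treewidth is at least 2. Hence tw(G) = 2 exactly.

Treewidth 2.
Bags: B1 = {a, b, c}  B2 = {a, b, d}  B3 = {a, d, g}  B4 = {a, f, g}  B5 = {a, e, f}
Tree: B1–B2, B2–B3, B3–B4, B4–B5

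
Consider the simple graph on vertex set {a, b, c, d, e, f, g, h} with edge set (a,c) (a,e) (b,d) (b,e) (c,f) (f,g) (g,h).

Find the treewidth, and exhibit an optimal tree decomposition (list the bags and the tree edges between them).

Each bag holds 2 vertices, so the decomposition has width 1, which upper-bounds the treewidth. Since G has at least one edge (e.g. h–g), it is not an edgeless graph, so tw(G) ≥ 1. Combining the bounds, tw(G) = 1.

Treewidth 1.
One optimal decomposition is:
Bags: B1 = {g, h}  B2 = {f, g}  B3 = {c, f}  B4 = {a, c}  B5 = {a, e}  B6 = {b, e}  B7 = {b, d}
Tree: B1–B2, B2–B3, B3–B4, B4–B5, B5–B6, B6–B7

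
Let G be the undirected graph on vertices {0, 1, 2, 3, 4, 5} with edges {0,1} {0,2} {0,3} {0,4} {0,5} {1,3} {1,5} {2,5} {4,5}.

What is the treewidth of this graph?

2

A width-2 tree decomposition is:
Bags: B1 = {0, 2, 5}  B2 = {0, 1, 5}  B3 = {0, 1, 3}  B4 = {0, 4, 5}
Tree: B1–B2, B2–B3, B2–B4
Every bag has size at most 3, so the width is 3 − 1 = 2 and tw(G) ≤ 2. For the lower bound, the 3 vertices {0, 1, 3} are pairwise adjacent, and any tree decomposition puts a clique entirely inside one bag — forcing width ≥ 2. Combining the bounds, tw(G) = 2.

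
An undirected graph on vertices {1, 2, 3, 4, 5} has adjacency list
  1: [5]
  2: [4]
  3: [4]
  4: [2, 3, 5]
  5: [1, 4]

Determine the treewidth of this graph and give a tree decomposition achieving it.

Treewidth 1.
Bags: B1 = {3, 4}  B2 = {4, 5}  B3 = {1, 5}  B4 = {2, 4}
Tree: B1–B2, B2–B3, B2–B4

Each bag holds 2 vertices, so the decomposition has width 1, which upper-bounds the treewidth. Any graph with an edge has treewidth ≥ 1, and G has the edge 3–4. Hence tw(G) = 1 exactly.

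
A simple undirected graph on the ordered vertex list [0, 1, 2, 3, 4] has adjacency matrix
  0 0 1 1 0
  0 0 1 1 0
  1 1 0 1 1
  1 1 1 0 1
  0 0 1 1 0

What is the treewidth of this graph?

2

A width-2 tree decomposition is:
Bags: B1 = {1, 2, 3}  B2 = {0, 2, 3}  B3 = {2, 3, 4}
Tree: B1–B2, B2–B3
Every bag has size at most 3, so the width is 3 − 1 = 2 and tw(G) ≤ 2. For the lower bound, the 3 vertices {0, 2, 3} are pairwise adjacent, and any tree decomposition puts a clique entirely inside one bag — forcing width ≥ 2. Combining the bounds, tw(G) = 2.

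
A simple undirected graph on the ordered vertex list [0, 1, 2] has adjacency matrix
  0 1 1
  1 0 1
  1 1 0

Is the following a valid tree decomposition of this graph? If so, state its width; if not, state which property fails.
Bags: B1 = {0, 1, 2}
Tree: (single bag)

Yes; width 2.

Vertex coverage: the bags together contain {0, 1, 2}, the full vertex set. Edge coverage: each edge of G has both endpoints in at least one bag. Running intersection: for every vertex, the bags containing it form a connected subtree. All three properties hold, so this is a valid tree decomposition of width max|bag| − 1 = 2, and hence tw(G) ≤ 2.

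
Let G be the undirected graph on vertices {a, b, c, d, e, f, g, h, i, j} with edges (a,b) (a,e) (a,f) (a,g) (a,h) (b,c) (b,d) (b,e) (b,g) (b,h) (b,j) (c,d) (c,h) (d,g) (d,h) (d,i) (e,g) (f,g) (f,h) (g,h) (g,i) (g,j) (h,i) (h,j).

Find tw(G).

3

A width-3 tree decomposition is:
Bags: B1 = {a, b, g, h}  B2 = {b, g, h, j}  B3 = {a, f, g, h}  B4 = {a, b, e, g}  B5 = {b, d, g, h}  B6 = {b, c, d, h}  B7 = {d, g, h, i}
Tree: B1–B2, B1–B3, B1–B4, B2–B5, B5–B6, B5–B7
The largest bag has 4 vertices, giving width 3; this decomposition certifies tw(G) ≤ 3. On the other hand G contains the 4-clique {a, b, e, g}. A clique must lie in a single bag of any decomposition, so no decomposition can have width below 3. Hence tw(G) = 3 exactly.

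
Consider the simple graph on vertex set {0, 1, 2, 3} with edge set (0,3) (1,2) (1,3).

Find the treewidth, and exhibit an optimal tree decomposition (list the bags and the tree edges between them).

Treewidth 1.
Bags: B1 = {0, 3}  B2 = {1, 3}  B3 = {1, 2}
Tree: B1–B2, B2–B3

The largest bag has 2 vertices, giving width 1; this decomposition certifies tw(G) ≤ 1. Any graph with an edge has treewidth ≥ 1, and G has the edge 0–3. Therefore the treewidth is 1.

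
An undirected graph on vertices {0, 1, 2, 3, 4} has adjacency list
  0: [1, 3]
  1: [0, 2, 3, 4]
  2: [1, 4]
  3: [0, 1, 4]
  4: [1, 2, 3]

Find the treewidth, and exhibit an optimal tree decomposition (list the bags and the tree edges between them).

Treewidth 2.
Bags: B1 = {1, 3, 4}  B2 = {1, 2, 4}  B3 = {0, 1, 3}
Tree: B1–B2, B1–B3

The largest bag has 3 vertices, giving width 2; this decomposition certifies tw(G) ≤ 2. For the lower bound, the 3 vertices {1, 2, 4} are pairwise adjacent, and any tree decomposition puts a clique entirely inside one bag — forcing width ≥ 2. Therefore the treewidth is 2.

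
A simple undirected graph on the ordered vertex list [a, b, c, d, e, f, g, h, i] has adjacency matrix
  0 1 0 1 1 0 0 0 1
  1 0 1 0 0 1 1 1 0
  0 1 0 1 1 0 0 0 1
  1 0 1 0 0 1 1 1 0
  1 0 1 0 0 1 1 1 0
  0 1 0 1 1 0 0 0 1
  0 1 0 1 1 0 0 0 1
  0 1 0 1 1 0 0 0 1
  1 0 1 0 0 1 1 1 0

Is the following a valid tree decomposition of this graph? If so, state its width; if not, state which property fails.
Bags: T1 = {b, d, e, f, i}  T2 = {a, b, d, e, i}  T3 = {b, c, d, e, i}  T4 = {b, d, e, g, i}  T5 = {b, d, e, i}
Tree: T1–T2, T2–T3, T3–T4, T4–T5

A tree decomposition must satisfy three properties: every vertex lies in some bag; for every edge, both endpoints lie together in some bag; and for every vertex, the bags containing it form a connected subtree. Here vertex h appears in no bag, so the decomposition is invalid.

No — vertex h appears in no bag.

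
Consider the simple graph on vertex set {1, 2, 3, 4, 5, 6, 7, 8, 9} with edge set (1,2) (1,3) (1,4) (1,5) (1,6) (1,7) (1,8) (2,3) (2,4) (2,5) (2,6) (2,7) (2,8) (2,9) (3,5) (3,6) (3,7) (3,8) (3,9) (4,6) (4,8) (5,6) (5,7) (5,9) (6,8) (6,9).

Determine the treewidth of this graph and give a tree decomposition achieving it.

Treewidth 4.
One such decomposition:
Bags: B1 = {2, 3, 5, 6, 9}  B2 = {1, 2, 3, 5, 6}  B3 = {1, 2, 3, 6, 8}  B4 = {1, 2, 4, 6, 8}  B5 = {1, 2, 3, 5, 7}
Tree: B1–B2, B2–B3, B3–B4, B2–B5

The largest bag has 5 vertices, giving width 4; this decomposition certifies tw(G) ≤ 4. For the lower bound, the 5 vertices {1, 2, 3, 6, 8} are pairwise adjacent, and any tree decomposition puts a clique entirely inside one bag — forcing width ≥ 4. Combining the bounds, tw(G) = 4.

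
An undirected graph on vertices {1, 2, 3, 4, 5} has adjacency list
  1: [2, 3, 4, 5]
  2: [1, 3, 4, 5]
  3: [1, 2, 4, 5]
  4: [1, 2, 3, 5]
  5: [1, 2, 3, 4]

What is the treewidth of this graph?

A width-4 tree decomposition is:
Bags: B1 = {1, 2, 3, 4, 5}
Tree: (single bag)
A single bag containing all 5 vertices is trivially a valid decomposition of width 4. For the lower bound, the 5 vertices {1, 2, 3, 4, 5} are pairwise adjacent, and any tree decomposition puts a clique entirely inside one bag — forcing width ≥ 4. Combining the bounds, tw(G) = 4.

4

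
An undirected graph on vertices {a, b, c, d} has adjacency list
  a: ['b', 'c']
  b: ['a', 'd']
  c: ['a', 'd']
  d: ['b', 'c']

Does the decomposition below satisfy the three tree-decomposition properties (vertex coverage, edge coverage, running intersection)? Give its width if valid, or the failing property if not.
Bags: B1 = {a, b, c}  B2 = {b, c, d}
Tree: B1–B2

Checking the three conditions: (i) the bags cover all of {a, b, c, d}; (ii) for each edge, some bag contains both endpoints; (iii) the bags containing any fixed vertex form a subtree. All hold, so the decomposition is valid with width 3 − 1 = 2.

Yes; width 2.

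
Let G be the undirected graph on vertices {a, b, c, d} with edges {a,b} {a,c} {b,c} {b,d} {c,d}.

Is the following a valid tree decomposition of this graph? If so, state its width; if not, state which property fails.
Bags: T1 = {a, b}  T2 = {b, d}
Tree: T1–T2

No — vertex c appears in no bag.

A tree decomposition must satisfy three properties: every vertex lies in some bag; for every edge, both endpoints lie together in some bag; and for every vertex, the bags containing it form a connected subtree. Here vertex c appears in no bag, so the decomposition is invalid.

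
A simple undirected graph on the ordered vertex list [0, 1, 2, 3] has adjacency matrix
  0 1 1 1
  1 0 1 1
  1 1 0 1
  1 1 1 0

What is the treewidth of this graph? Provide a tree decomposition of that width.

Treewidth 3.
One such decomposition:
Bags: B1 = {0, 1, 2, 3}
Tree: (single bag)

A single bag containing all 4 vertices is trivially a valid decomposition of width 3. On the other hand G contains the 4-clique {0, 1, 2, 3}. A clique must lie in a single bag of any decomposition, so no decomposition can have width below 3. Therefore the treewidth is 3.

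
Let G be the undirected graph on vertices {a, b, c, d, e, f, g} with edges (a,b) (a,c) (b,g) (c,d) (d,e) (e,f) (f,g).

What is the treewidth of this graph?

2

A width-2 tree decomposition is:
Bags: B1 = {e, f, g}  B2 = {d, e, g}  B3 = {c, d, g}  B4 = {a, c, g}  B5 = {a, b, g}
Tree: B1–B2, B2–B3, B3–B4, B4–B5
Every bag has size at most 3, so the width is 3 − 1 = 2 and tw(G) ≤ 2. Since g–f–e–d–c–a–b–g is a cycle in G, G is not acyclic. Forests are exactly the graphs of treewidth ≤ 1, so tw(G) ≥ 2. Therefore the treewidth is 2.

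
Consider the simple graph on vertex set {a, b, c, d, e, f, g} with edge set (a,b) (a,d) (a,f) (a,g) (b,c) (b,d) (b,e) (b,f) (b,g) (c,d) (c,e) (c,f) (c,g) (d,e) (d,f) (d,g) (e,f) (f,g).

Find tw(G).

A width-4 tree decomposition is:
Bags: B1 = {b, c, d, f, g}  B2 = {a, b, d, f, g}  B3 = {b, c, d, e, f}
Tree: B1–B2, B1–B3
The largest bag has 5 vertices, giving width 4; this decomposition certifies tw(G) ≤ 4. On the other hand G contains the 5-clique {b, c, d, f, g}. A clique must lie in a single bag of any decomposition, so no decomposition can have width below 4. Combining the bounds, tw(G) = 4.

4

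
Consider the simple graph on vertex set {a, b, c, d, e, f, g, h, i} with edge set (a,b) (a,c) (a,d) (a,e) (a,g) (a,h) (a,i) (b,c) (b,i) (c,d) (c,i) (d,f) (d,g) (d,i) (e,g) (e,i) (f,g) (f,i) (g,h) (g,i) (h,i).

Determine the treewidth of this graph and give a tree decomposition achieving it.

Treewidth 3.
Bags: B1 = {a, g, h, i}  B2 = {a, d, g, i}  B3 = {a, c, d, i}  B4 = {d, f, g, i}  B5 = {a, e, g, i}  B6 = {a, b, c, i}
Tree: B1–B2, B2–B3, B2–B4, B1–B5, B3–B6

Each bag holds 4 vertices, so the decomposition has width 3, which upper-bounds the treewidth. On the other hand G contains the 4-clique {a, d, g, i}. A clique must lie in a single bag of any decomposition, so no decomposition can have width below 3. Combining the bounds, tw(G) = 3.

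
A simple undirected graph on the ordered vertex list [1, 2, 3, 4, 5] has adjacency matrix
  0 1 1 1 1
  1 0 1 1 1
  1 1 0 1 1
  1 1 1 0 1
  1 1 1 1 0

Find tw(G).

4

A width-4 tree decomposition is:
Bags: B1 = {1, 2, 3, 4, 5}
Tree: (single bag)
With just one bag of size 5, the width is 5 − 1 = 4, so tw(G) ≤ 4. Conversely, {1, 2, 3, 4, 5} is a clique of size 5, and the vertices of any clique must share a bag in every tree decomposition; so some bag has ≥ 5 vertices and tw(G) ≥ 4. The upper and lower bounds meet at 4, so that is the treewidth.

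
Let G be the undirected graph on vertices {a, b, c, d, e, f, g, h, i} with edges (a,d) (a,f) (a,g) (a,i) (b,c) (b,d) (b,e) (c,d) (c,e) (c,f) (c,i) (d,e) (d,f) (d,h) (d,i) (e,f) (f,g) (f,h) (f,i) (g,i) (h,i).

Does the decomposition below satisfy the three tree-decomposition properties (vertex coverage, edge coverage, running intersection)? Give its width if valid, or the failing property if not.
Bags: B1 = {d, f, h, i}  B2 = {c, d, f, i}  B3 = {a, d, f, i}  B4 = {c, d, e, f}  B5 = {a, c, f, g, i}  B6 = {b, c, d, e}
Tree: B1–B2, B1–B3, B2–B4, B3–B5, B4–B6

No — bags containing vertex c are not connected in the tree.

A tree decomposition must satisfy three properties: every vertex lies in some bag; for every edge, both endpoints lie together in some bag; and for every vertex, the bags containing it form a connected subtree. Here bags containing vertex c are not connected in the tree, so the decomposition is invalid.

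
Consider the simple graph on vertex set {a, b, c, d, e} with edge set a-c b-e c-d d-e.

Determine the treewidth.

A width-1 tree decomposition is:
Bags: B1 = {a, c}  B2 = {c, d}  B3 = {d, e}  B4 = {b, e}
Tree: B1–B2, B2–B3, B3–B4
The largest bag has 2 vertices, giving width 1; this decomposition certifies tw(G) ≤ 1. Any graph with an edge has treewidth ≥ 1, and G has the edge a–c. The upper and lower bounds meet at 1, so that is the treewidth.

1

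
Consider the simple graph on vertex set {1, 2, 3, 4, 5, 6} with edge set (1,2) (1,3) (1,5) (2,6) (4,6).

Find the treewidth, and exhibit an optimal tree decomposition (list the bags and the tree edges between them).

Every bag has size at most 2, so the width is 2 − 1 = 1 and tw(G) ≤ 1. Since G has at least one edge (e.g. 2–6), it is not an edgeless graph, so tw(G) ≥ 1. Hence tw(G) = 1 exactly.

Treewidth 1.
One optimal decomposition is:
Bags: B1 = {2, 6}  B2 = {1, 2}  B3 = {1, 5}  B4 = {1, 3}  B5 = {4, 6}
Tree: B1–B2, B2–B3, B2–B4, B1–B5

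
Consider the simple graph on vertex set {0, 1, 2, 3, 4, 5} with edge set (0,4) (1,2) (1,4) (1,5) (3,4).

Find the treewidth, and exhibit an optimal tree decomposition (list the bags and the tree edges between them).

Every bag has size at most 2, so the width is 2 − 1 = 1 and tw(G) ≤ 1. Any graph with an edge has treewidth ≥ 1, and G has the edge 4–1. The upper and lower bounds meet at 1, so that is the treewidth.

Treewidth 1.
One such decomposition:
Bags: B1 = {1, 4}  B2 = {1, 2}  B3 = {3, 4}  B4 = {0, 4}  B5 = {1, 5}
Tree: B1–B2, B1–B3, B1–B4, B2–B5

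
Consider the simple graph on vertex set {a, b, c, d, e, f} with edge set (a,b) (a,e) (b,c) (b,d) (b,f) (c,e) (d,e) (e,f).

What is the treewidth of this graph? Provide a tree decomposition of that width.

Treewidth 2.
One optimal decomposition is:
Bags: B1 = {b, d, e}  B2 = {a, b, e}  B3 = {b, e, f}  B4 = {b, c, e}
Tree: B1–B2, B2–B3, B3–B4

Every bag has size at most 3, so the width is 3 − 1 = 2 and tw(G) ≤ 2. Since d–e–a–b–d is a cycle in G, G is not acyclic. Forests are exactly the graphs of treewidth ≤ 1, so tw(G) ≥ 2. Hence tw(G) = 2 exactly.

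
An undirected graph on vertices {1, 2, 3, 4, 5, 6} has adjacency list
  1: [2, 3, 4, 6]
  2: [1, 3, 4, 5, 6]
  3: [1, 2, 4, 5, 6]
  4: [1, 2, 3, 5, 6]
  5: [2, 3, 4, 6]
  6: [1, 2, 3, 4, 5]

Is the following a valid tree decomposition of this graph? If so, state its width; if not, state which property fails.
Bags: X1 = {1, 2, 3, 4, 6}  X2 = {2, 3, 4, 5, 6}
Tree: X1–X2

Yes; width 4.

Checking the three conditions: (i) the bags cover all of {1, 2, 3, 4, 5, 6}; (ii) for each edge, some bag contains both endpoints; (iii) the bags containing any fixed vertex form a subtree. All hold, so the decomposition is valid with width 5 − 1 = 4.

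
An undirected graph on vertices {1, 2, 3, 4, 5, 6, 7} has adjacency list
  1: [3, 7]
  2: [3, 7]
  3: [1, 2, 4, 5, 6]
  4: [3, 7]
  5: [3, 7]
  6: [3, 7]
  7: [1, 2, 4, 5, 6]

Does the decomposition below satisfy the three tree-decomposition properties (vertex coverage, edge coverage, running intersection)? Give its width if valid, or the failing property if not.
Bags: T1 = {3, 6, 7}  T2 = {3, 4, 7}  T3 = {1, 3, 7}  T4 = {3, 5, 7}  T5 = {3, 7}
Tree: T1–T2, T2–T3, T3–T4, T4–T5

A tree decomposition must satisfy three properties: every vertex lies in some bag; for every edge, both endpoints lie together in some bag; and for every vertex, the bags containing it form a connected subtree. Here vertex 2 appears in no bag, so the decomposition is invalid.

No — vertex 2 appears in no bag.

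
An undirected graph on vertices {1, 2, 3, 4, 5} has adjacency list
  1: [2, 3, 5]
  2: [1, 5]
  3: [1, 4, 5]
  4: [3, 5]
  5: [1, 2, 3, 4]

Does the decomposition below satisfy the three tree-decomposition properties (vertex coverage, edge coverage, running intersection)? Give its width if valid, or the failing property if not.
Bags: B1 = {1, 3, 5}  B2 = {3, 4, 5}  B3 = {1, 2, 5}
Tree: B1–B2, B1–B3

Every vertex of G appears in some bag (union = {1, 2, 3, 4, 5}); every edge is covered by a bag; and for each vertex v the set of bags containing v is connected in the bag tree. The decomposition is therefore valid. The largest bag has 3 vertices, so the width is 2.

Yes; width 2.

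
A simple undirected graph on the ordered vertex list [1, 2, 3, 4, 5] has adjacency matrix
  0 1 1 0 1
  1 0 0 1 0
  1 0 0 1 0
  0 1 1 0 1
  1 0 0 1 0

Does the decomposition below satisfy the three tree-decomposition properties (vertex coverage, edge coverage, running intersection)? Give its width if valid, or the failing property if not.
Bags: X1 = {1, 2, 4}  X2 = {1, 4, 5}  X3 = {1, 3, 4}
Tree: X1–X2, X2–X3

Checking the three conditions: (i) the bags cover all of {1, 2, 3, 4, 5}; (ii) for each edge, some bag contains both endpoints; (iii) the bags containing any fixed vertex form a subtree. All hold, so the decomposition is valid with width 3 − 1 = 2.

Yes; width 2.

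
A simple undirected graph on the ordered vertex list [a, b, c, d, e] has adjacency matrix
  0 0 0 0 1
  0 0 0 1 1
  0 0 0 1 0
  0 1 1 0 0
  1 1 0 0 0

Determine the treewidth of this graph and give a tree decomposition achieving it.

The largest bag has 2 vertices, giving width 1; this decomposition certifies tw(G) ≤ 1. Since G has at least one edge (e.g. b–d), it is not an edgeless graph, so tw(G) ≥ 1. Combining the bounds, tw(G) = 1.

Treewidth 1.
One optimal decomposition is:
Bags: B1 = {b, d}  B2 = {b, e}  B3 = {c, d}  B4 = {a, e}
Tree: B1–B2, B1–B3, B2–B4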